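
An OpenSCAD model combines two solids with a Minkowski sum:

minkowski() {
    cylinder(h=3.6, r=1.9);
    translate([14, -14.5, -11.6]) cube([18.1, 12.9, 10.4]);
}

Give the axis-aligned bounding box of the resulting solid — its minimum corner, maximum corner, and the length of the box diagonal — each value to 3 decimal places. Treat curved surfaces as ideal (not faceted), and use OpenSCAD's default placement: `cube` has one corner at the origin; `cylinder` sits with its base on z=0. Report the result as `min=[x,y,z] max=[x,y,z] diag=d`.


A = translate([14, -14.5, -11.6]) cube([18.1, 12.9, 10.4]) → bbox [14,-14.5,-11.6] .. [32.1,-1.6,-1.2]
B = cylinder(h=3.6, r=1.9) → bbox [-1.9,-1.9,0] .. [1.9,1.9,3.6]
lo = A.lo+B.lo = [14-1.9, -14.5-1.9, -11.6+0] = [12.100,-16.400,-11.600]
hi = A.hi+B.hi = [32.1+1.9, -1.6+1.9, -1.2+3.6] = [34.000,0.300,2.400]
diag = √(21.9²+16.7²+14²) = √954.5 = 30.895

min=[12.100,-16.400,-11.600] max=[34.000,0.300,2.400] diag=30.895


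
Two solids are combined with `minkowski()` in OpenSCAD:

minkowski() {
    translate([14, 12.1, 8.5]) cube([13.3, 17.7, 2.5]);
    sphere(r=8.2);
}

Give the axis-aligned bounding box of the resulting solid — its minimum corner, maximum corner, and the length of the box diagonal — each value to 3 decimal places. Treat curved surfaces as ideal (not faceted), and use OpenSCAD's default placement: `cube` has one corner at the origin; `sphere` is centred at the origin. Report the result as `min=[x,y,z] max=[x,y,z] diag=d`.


A = translate([14, 12.1, 8.5]) cube([13.3, 17.7, 2.5]) → bbox [14,12.1,8.5] .. [27.3,29.8,11]
B = sphere(r=8.2) → bbox [-8.2,-8.2,-8.2] .. [8.2,8.2,8.2]
lo = A.lo+B.lo = [14-8.2, 12.1-8.2, 8.5-8.2] = [5.800,3.900,0.300]
hi = A.hi+B.hi = [27.3+8.2, 29.8+8.2, 11+8.2] = [35.500,38.000,19.200]
diag = √(29.7²+34.1²+18.9²) = √2402.11 = 49.011

min=[5.800,3.900,0.300] max=[35.500,38.000,19.200] diag=49.011


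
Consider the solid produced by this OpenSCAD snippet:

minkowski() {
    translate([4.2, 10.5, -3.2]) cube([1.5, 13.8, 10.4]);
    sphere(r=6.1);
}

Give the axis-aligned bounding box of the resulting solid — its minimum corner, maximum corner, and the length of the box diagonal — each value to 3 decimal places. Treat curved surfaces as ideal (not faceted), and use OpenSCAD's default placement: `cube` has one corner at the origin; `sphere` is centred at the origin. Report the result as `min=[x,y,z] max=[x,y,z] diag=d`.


min=[-1.900,4.400,-9.300] max=[11.800,30.400,13.300] diag=37.074

A = translate([4.2, 10.5, -3.2]) cube([1.5, 13.8, 10.4]) → bbox [4.2,10.5,-3.2] .. [5.7,24.3,7.2]
B = sphere(r=6.1) → bbox [-6.1,-6.1,-6.1] .. [6.1,6.1,6.1]
lo = A.lo+B.lo = [4.2-6.1, 10.5-6.1, -3.2-6.1] = [-1.900,4.400,-9.300]
hi = A.hi+B.hi = [5.7+6.1, 24.3+6.1, 7.2+6.1] = [11.800,30.400,13.300]
diag = √(13.7²+26²+22.6²) = √1374.45 = 37.074


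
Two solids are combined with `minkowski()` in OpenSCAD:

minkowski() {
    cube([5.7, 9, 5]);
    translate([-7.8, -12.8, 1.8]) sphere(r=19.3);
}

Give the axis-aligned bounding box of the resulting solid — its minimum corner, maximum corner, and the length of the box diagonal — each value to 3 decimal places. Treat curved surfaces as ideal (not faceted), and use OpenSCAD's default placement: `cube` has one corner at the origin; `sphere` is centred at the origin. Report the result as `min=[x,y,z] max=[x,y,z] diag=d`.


min=[-27.100,-32.100,-17.500] max=[17.200,15.500,26.100] diag=78.289

A = translate([-7.8, -12.8, 1.8]) sphere(r=19.3) → bbox [-27.1,-32.1,-17.5] .. [11.5,6.5,21.1]
B = cube([5.7, 9, 5]) → bbox [0,0,0] .. [5.7,9,5]
lo = A.lo+B.lo = [-27.1+0, -32.1+0, -17.5+0] = [-27.100,-32.100,-17.500]
hi = A.hi+B.hi = [11.5+5.7, 6.5+9, 21.1+5] = [17.200,15.500,26.100]
diag = √(44.3²+47.6²+43.6²) = √6129.21 = 78.289


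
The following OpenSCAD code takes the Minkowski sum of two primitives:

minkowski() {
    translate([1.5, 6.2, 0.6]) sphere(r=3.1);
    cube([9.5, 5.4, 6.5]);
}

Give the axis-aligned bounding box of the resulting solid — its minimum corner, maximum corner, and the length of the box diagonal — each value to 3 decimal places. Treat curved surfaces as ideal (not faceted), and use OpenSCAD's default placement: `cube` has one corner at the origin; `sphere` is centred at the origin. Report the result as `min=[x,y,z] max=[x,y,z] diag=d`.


A = translate([1.5, 6.2, 0.6]) sphere(r=3.1) → bbox [-1.6,3.1,-2.5] .. [4.6,9.3,3.7]
B = cube([9.5, 5.4, 6.5]) → bbox [0,0,0] .. [9.5,5.4,6.5]
lo = A.lo+B.lo = [-1.6+0, 3.1+0, -2.5+0] = [-1.600,3.100,-2.500]
hi = A.hi+B.hi = [4.6+9.5, 9.3+5.4, 3.7+6.5] = [14.100,14.700,10.200]
diag = √(15.7²+11.6²+12.7²) = √542.34 = 23.288

min=[-1.600,3.100,-2.500] max=[14.100,14.700,10.200] diag=23.288


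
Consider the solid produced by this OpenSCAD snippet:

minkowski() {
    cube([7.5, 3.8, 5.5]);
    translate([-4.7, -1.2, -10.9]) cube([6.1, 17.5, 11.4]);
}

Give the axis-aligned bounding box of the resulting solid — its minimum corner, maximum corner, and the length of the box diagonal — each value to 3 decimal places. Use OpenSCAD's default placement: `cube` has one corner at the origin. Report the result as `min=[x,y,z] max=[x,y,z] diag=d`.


min=[-4.700,-1.200,-10.900] max=[8.900,20.100,6.000] diag=30.402

A = translate([-4.7, -1.2, -10.9]) cube([6.1, 17.5, 11.4]) → bbox [-4.7,-1.2,-10.9] .. [1.4,16.3,0.5]
B = cube([7.5, 3.8, 5.5]) → bbox [0,0,0] .. [7.5,3.8,5.5]
lo = A.lo+B.lo = [-4.7+0, -1.2+0, -10.9+0] = [-4.700,-1.200,-10.900]
hi = A.hi+B.hi = [1.4+7.5, 16.3+3.8, 0.5+5.5] = [8.900,20.100,6.000]
diag = √(13.6²+21.3²+16.9²) = √924.26 = 30.402


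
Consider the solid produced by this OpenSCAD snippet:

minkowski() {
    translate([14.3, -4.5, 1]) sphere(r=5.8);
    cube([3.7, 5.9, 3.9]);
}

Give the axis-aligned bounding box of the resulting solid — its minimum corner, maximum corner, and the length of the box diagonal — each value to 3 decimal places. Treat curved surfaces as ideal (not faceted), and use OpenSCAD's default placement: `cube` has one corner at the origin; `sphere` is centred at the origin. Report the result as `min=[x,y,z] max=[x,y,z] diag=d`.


min=[8.500,-10.300,-4.800] max=[23.800,7.200,10.700] diag=27.939

A = translate([14.3, -4.5, 1]) sphere(r=5.8) → bbox [8.5,-10.3,-4.8] .. [20.1,1.3,6.8]
B = cube([3.7, 5.9, 3.9]) → bbox [0,0,0] .. [3.7,5.9,3.9]
lo = A.lo+B.lo = [8.5+0, -10.3+0, -4.8+0] = [8.500,-10.300,-4.800]
hi = A.hi+B.hi = [20.1+3.7, 1.3+5.9, 6.8+3.9] = [23.800,7.200,10.700]
diag = √(15.3²+17.5²+15.5²) = √780.59 = 27.939


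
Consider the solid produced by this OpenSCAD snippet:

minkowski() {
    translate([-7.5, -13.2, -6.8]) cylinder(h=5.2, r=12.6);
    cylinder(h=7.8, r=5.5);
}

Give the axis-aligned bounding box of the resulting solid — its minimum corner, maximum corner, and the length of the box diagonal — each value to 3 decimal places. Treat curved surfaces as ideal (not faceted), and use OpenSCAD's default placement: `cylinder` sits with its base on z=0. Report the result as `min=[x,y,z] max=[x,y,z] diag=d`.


A = translate([-7.5, -13.2, -6.8]) cylinder(h=5.2, r=12.6) → bbox [-20.1,-25.8,-6.8] .. [5.1,-0.6,-1.6]
B = cylinder(h=7.8, r=5.5) → bbox [-5.5,-5.5,0] .. [5.5,5.5,7.8]
lo = A.lo+B.lo = [-20.1-5.5, -25.8-5.5, -6.8+0] = [-25.600,-31.300,-6.800]
hi = A.hi+B.hi = [5.1+5.5, -0.6+5.5, -1.6+7.8] = [10.600,4.900,6.200]
diag = √(36.2²+36.2²+13²) = √2789.88 = 52.819

min=[-25.600,-31.300,-6.800] max=[10.600,4.900,6.200] diag=52.819


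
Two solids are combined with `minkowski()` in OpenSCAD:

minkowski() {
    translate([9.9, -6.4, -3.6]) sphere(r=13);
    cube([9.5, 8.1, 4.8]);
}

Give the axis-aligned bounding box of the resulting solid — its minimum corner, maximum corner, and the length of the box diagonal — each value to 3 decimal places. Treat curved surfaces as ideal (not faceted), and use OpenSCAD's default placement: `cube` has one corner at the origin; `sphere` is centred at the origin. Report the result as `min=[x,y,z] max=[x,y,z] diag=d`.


A = translate([9.9, -6.4, -3.6]) sphere(r=13) → bbox [-3.1,-19.4,-16.6] .. [22.9,6.6,9.4]
B = cube([9.5, 8.1, 4.8]) → bbox [0,0,0] .. [9.5,8.1,4.8]
lo = A.lo+B.lo = [-3.1+0, -19.4+0, -16.6+0] = [-3.100,-19.400,-16.600]
hi = A.hi+B.hi = [22.9+9.5, 6.6+8.1, 9.4+4.8] = [32.400,14.700,14.200]
diag = √(35.5²+34.1²+30.8²) = √3371.7 = 58.066

min=[-3.100,-19.400,-16.600] max=[32.400,14.700,14.200] diag=58.066


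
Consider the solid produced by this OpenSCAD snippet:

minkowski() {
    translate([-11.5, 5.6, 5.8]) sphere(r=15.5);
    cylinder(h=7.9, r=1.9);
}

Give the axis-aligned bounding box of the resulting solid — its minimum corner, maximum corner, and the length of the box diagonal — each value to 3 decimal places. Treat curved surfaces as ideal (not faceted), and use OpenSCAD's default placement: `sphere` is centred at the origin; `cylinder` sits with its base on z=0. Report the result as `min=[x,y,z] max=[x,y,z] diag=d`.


A = translate([-11.5, 5.6, 5.8]) sphere(r=15.5) → bbox [-27,-9.9,-9.7] .. [4,21.1,21.3]
B = cylinder(h=7.9, r=1.9) → bbox [-1.9,-1.9,0] .. [1.9,1.9,7.9]
lo = A.lo+B.lo = [-27-1.9, -9.9-1.9, -9.7+0] = [-28.900,-11.800,-9.700]
hi = A.hi+B.hi = [4+1.9, 21.1+1.9, 21.3+7.9] = [5.900,23.000,29.200]
diag = √(34.8²+34.8²+38.9²) = √3935.29 = 62.732

min=[-28.900,-11.800,-9.700] max=[5.900,23.000,29.200] diag=62.732


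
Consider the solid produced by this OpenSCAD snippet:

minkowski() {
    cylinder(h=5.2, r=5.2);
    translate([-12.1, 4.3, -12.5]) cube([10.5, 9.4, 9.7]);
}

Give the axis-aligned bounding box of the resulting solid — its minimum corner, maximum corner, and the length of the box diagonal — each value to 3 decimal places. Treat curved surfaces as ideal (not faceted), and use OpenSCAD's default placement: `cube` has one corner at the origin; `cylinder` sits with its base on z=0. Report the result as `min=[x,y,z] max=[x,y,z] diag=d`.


min=[-17.300,-0.900,-12.500] max=[3.600,18.900,2.400] diag=32.417

A = translate([-12.1, 4.3, -12.5]) cube([10.5, 9.4, 9.7]) → bbox [-12.1,4.3,-12.5] .. [-1.6,13.7,-2.8]
B = cylinder(h=5.2, r=5.2) → bbox [-5.2,-5.2,0] .. [5.2,5.2,5.2]
lo = A.lo+B.lo = [-12.1-5.2, 4.3-5.2, -12.5+0] = [-17.300,-0.900,-12.500]
hi = A.hi+B.hi = [-1.6+5.2, 13.7+5.2, -2.8+5.2] = [3.600,18.900,2.400]
diag = √(20.9²+19.8²+14.9²) = √1050.86 = 32.417


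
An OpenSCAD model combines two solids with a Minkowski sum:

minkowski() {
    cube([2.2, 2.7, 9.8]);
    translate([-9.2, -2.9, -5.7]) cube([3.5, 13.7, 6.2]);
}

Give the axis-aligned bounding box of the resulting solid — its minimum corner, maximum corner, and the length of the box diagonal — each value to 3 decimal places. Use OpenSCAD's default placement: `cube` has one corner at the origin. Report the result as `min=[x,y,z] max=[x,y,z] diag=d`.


min=[-9.200,-2.900,-5.700] max=[-3.500,13.500,10.300] diag=23.610

A = translate([-9.2, -2.9, -5.7]) cube([3.5, 13.7, 6.2]) → bbox [-9.2,-2.9,-5.7] .. [-5.7,10.8,0.5]
B = cube([2.2, 2.7, 9.8]) → bbox [0,0,0] .. [2.2,2.7,9.8]
lo = A.lo+B.lo = [-9.2+0, -2.9+0, -5.7+0] = [-9.200,-2.900,-5.700]
hi = A.hi+B.hi = [-5.7+2.2, 10.8+2.7, 0.5+9.8] = [-3.500,13.500,10.300]
diag = √(5.7²+16.4²+16²) = √557.45 = 23.610


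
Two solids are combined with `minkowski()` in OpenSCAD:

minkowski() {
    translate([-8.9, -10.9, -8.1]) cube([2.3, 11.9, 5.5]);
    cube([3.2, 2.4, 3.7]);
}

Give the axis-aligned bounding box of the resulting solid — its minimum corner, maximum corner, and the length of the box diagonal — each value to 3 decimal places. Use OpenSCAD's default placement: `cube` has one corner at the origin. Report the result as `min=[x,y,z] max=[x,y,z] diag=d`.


min=[-8.900,-10.900,-8.100] max=[-3.400,3.400,1.100] diag=17.871

A = translate([-8.9, -10.9, -8.1]) cube([2.3, 11.9, 5.5]) → bbox [-8.9,-10.9,-8.1] .. [-6.6,1,-2.6]
B = cube([3.2, 2.4, 3.7]) → bbox [0,0,0] .. [3.2,2.4,3.7]
lo = A.lo+B.lo = [-8.9+0, -10.9+0, -8.1+0] = [-8.900,-10.900,-8.100]
hi = A.hi+B.hi = [-6.6+3.2, 1+2.4, -2.6+3.7] = [-3.400,3.400,1.100]
diag = √(5.5²+14.3²+9.2²) = √319.38 = 17.871


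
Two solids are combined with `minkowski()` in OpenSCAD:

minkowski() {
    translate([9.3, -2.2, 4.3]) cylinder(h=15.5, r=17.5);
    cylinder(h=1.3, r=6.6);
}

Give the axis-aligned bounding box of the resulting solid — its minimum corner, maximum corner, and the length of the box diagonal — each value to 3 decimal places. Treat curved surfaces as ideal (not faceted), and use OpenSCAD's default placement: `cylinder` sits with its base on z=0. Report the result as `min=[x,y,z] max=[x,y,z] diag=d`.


A = translate([9.3, -2.2, 4.3]) cylinder(h=15.5, r=17.5) → bbox [-8.2,-19.7,4.3] .. [26.8,15.3,19.8]
B = cylinder(h=1.3, r=6.6) → bbox [-6.6,-6.6,0] .. [6.6,6.6,1.3]
lo = A.lo+B.lo = [-8.2-6.6, -19.7-6.6, 4.3+0] = [-14.800,-26.300,4.300]
hi = A.hi+B.hi = [26.8+6.6, 15.3+6.6, 19.8+1.3] = [33.400,21.900,21.100]
diag = √(48.2²+48.2²+16.8²) = √4928.72 = 70.205

min=[-14.800,-26.300,4.300] max=[33.400,21.900,21.100] diag=70.205


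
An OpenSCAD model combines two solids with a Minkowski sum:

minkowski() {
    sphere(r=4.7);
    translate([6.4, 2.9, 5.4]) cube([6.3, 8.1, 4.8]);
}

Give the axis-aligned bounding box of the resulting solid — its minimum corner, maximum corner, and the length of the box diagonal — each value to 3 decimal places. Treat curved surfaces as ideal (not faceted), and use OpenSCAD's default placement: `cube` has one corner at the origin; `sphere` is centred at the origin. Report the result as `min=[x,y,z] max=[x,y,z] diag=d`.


A = translate([6.4, 2.9, 5.4]) cube([6.3, 8.1, 4.8]) → bbox [6.4,2.9,5.4] .. [12.7,11,10.2]
B = sphere(r=4.7) → bbox [-4.7,-4.7,-4.7] .. [4.7,4.7,4.7]
lo = A.lo+B.lo = [6.4-4.7, 2.9-4.7, 5.4-4.7] = [1.700,-1.800,0.700]
hi = A.hi+B.hi = [12.7+4.7, 11+4.7, 10.2+4.7] = [17.400,15.700,14.900]
diag = √(15.7²+17.5²+14.2²) = √754.38 = 27.466

min=[1.700,-1.800,0.700] max=[17.400,15.700,14.900] diag=27.466


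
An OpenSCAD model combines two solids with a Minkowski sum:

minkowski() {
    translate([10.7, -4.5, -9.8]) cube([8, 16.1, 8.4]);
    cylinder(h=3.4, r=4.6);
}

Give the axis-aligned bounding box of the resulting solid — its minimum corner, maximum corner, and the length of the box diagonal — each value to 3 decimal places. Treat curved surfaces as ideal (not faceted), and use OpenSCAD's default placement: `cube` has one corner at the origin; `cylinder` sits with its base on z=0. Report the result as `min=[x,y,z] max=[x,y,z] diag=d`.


A = translate([10.7, -4.5, -9.8]) cube([8, 16.1, 8.4]) → bbox [10.7,-4.5,-9.8] .. [18.7,11.6,-1.4]
B = cylinder(h=3.4, r=4.6) → bbox [-4.6,-4.6,0] .. [4.6,4.6,3.4]
lo = A.lo+B.lo = [10.7-4.6, -4.5-4.6, -9.8+0] = [6.100,-9.100,-9.800]
hi = A.hi+B.hi = [18.7+4.6, 11.6+4.6, -1.4+3.4] = [23.300,16.200,2.000]
diag = √(17.2²+25.3²+11.8²) = √1075.17 = 32.790

min=[6.100,-9.100,-9.800] max=[23.300,16.200,2.000] diag=32.790


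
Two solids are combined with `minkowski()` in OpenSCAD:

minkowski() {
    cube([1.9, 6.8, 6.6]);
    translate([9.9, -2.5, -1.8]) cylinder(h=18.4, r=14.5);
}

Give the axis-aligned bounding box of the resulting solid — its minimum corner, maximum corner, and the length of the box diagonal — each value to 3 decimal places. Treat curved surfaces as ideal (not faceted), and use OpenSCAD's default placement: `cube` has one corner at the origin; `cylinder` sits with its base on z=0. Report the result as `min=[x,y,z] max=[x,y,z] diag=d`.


min=[-4.600,-17.000,-1.800] max=[26.300,18.800,23.200] diag=53.493

A = translate([9.9, -2.5, -1.8]) cylinder(h=18.4, r=14.5) → bbox [-4.6,-17,-1.8] .. [24.4,12,16.6]
B = cube([1.9, 6.8, 6.6]) → bbox [0,0,0] .. [1.9,6.8,6.6]
lo = A.lo+B.lo = [-4.6+0, -17+0, -1.8+0] = [-4.600,-17.000,-1.800]
hi = A.hi+B.hi = [24.4+1.9, 12+6.8, 16.6+6.6] = [26.300,18.800,23.200]
diag = √(30.9²+35.8²+25²) = √2861.45 = 53.493


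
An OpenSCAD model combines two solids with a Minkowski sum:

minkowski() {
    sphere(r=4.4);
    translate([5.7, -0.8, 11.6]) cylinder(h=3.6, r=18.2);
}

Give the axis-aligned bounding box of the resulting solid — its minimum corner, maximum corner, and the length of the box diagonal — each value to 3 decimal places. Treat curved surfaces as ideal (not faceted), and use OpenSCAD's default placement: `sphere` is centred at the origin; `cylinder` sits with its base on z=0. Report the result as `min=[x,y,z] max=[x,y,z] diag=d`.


A = translate([5.7, -0.8, 11.6]) cylinder(h=3.6, r=18.2) → bbox [-12.5,-19,11.6] .. [23.9,17.4,15.2]
B = sphere(r=4.4) → bbox [-4.4,-4.4,-4.4] .. [4.4,4.4,4.4]
lo = A.lo+B.lo = [-12.5-4.4, -19-4.4, 11.6-4.4] = [-16.900,-23.400,7.200]
hi = A.hi+B.hi = [23.9+4.4, 17.4+4.4, 15.2+4.4] = [28.300,21.800,19.600]
diag = √(45.2²+45.2²+12.4²) = √4239.84 = 65.114

min=[-16.900,-23.400,7.200] max=[28.300,21.800,19.600] diag=65.114


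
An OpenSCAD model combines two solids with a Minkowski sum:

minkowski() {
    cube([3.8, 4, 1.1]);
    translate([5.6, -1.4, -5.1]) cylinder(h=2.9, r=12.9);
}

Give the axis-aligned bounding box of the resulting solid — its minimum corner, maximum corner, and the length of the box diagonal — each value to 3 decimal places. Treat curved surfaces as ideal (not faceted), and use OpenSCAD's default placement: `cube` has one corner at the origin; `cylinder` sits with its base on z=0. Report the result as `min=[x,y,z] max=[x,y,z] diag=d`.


min=[-7.300,-14.300,-5.100] max=[22.300,15.500,-1.100] diag=42.192

A = translate([5.6, -1.4, -5.1]) cylinder(h=2.9, r=12.9) → bbox [-7.3,-14.3,-5.1] .. [18.5,11.5,-2.2]
B = cube([3.8, 4, 1.1]) → bbox [0,0,0] .. [3.8,4,1.1]
lo = A.lo+B.lo = [-7.3+0, -14.3+0, -5.1+0] = [-7.300,-14.300,-5.100]
hi = A.hi+B.hi = [18.5+3.8, 11.5+4, -2.2+1.1] = [22.300,15.500,-1.100]
diag = √(29.6²+29.8²+4²) = √1780.2 = 42.192


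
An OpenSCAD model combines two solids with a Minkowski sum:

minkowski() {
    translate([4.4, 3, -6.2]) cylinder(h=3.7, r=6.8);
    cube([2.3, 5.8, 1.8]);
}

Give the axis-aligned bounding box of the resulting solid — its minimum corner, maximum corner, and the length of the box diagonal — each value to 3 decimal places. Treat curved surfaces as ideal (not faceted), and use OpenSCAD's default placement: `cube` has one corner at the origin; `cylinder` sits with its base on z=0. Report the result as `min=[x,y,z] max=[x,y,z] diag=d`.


A = translate([4.4, 3, -6.2]) cylinder(h=3.7, r=6.8) → bbox [-2.4,-3.8,-6.2] .. [11.2,9.8,-2.5]
B = cube([2.3, 5.8, 1.8]) → bbox [0,0,0] .. [2.3,5.8,1.8]
lo = A.lo+B.lo = [-2.4+0, -3.8+0, -6.2+0] = [-2.400,-3.800,-6.200]
hi = A.hi+B.hi = [11.2+2.3, 9.8+5.8, -2.5+1.8] = [13.500,15.600,-0.700]
diag = √(15.9²+19.4²+5.5²) = √659.42 = 25.679

min=[-2.400,-3.800,-6.200] max=[13.500,15.600,-0.700] diag=25.679


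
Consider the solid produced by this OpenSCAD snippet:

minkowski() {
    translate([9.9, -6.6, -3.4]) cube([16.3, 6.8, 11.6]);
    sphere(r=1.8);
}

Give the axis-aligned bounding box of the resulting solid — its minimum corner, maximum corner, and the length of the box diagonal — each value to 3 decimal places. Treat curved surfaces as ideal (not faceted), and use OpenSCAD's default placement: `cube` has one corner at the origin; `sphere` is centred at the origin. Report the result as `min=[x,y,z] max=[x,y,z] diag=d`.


A = translate([9.9, -6.6, -3.4]) cube([16.3, 6.8, 11.6]) → bbox [9.9,-6.6,-3.4] .. [26.2,0.2,8.2]
B = sphere(r=1.8) → bbox [-1.8,-1.8,-1.8] .. [1.8,1.8,1.8]
lo = A.lo+B.lo = [9.9-1.8, -6.6-1.8, -3.4-1.8] = [8.100,-8.400,-5.200]
hi = A.hi+B.hi = [26.2+1.8, 0.2+1.8, 8.2+1.8] = [28.000,2.000,10.000]
diag = √(19.9²+10.4²+15.2²) = √735.21 = 27.115

min=[8.100,-8.400,-5.200] max=[28.000,2.000,10.000] diag=27.115


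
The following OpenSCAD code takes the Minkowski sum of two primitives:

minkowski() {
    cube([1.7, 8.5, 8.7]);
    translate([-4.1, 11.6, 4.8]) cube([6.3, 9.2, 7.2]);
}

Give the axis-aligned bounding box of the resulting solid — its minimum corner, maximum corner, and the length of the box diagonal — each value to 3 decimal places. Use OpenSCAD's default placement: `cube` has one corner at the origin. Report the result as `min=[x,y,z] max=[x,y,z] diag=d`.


A = translate([-4.1, 11.6, 4.8]) cube([6.3, 9.2, 7.2]) → bbox [-4.1,11.6,4.8] .. [2.2,20.8,12]
B = cube([1.7, 8.5, 8.7]) → bbox [0,0,0] .. [1.7,8.5,8.7]
lo = A.lo+B.lo = [-4.1+0, 11.6+0, 4.8+0] = [-4.100,11.600,4.800]
hi = A.hi+B.hi = [2.2+1.7, 20.8+8.5, 12+8.7] = [3.900,29.300,20.700]
diag = √(8²+17.7²+15.9²) = √630.1 = 25.102

min=[-4.100,11.600,4.800] max=[3.900,29.300,20.700] diag=25.102


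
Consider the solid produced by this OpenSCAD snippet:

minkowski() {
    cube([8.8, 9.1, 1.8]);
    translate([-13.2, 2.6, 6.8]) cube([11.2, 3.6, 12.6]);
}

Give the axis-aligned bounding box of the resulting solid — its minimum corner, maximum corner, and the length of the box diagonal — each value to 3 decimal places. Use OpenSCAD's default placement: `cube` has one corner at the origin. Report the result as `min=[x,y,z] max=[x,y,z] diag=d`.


min=[-13.200,2.600,6.800] max=[6.800,15.300,21.200] diag=27.725

A = translate([-13.2, 2.6, 6.8]) cube([11.2, 3.6, 12.6]) → bbox [-13.2,2.6,6.8] .. [-2,6.2,19.4]
B = cube([8.8, 9.1, 1.8]) → bbox [0,0,0] .. [8.8,9.1,1.8]
lo = A.lo+B.lo = [-13.2+0, 2.6+0, 6.8+0] = [-13.200,2.600,6.800]
hi = A.hi+B.hi = [-2+8.8, 6.2+9.1, 19.4+1.8] = [6.800,15.300,21.200]
diag = √(20²+12.7²+14.4²) = √768.65 = 27.725


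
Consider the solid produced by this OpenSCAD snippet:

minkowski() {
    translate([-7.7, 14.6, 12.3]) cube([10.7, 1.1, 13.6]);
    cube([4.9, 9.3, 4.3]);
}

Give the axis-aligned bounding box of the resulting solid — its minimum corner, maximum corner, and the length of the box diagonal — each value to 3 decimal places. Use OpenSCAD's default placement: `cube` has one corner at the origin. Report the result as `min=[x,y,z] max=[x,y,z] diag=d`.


min=[-7.700,14.600,12.300] max=[7.900,25.000,30.200] diag=25.922

A = translate([-7.7, 14.6, 12.3]) cube([10.7, 1.1, 13.6]) → bbox [-7.7,14.6,12.3] .. [3,15.7,25.9]
B = cube([4.9, 9.3, 4.3]) → bbox [0,0,0] .. [4.9,9.3,4.3]
lo = A.lo+B.lo = [-7.7+0, 14.6+0, 12.3+0] = [-7.700,14.600,12.300]
hi = A.hi+B.hi = [3+4.9, 15.7+9.3, 25.9+4.3] = [7.900,25.000,30.200]
diag = √(15.6²+10.4²+17.9²) = √671.93 = 25.922


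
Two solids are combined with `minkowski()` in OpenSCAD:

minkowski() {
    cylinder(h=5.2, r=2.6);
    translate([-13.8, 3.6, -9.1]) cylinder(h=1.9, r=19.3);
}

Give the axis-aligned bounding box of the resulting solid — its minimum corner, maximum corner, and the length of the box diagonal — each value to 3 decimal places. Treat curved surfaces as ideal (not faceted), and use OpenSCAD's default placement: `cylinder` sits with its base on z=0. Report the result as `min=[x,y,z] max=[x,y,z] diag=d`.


min=[-35.700,-18.300,-9.100] max=[8.100,25.500,-2.000] diag=62.348

A = translate([-13.8, 3.6, -9.1]) cylinder(h=1.9, r=19.3) → bbox [-33.1,-15.7,-9.1] .. [5.5,22.9,-7.2]
B = cylinder(h=5.2, r=2.6) → bbox [-2.6,-2.6,0] .. [2.6,2.6,5.2]
lo = A.lo+B.lo = [-33.1-2.6, -15.7-2.6, -9.1+0] = [-35.700,-18.300,-9.100]
hi = A.hi+B.hi = [5.5+2.6, 22.9+2.6, -7.2+5.2] = [8.100,25.500,-2.000]
diag = √(43.8²+43.8²+7.1²) = √3887.29 = 62.348


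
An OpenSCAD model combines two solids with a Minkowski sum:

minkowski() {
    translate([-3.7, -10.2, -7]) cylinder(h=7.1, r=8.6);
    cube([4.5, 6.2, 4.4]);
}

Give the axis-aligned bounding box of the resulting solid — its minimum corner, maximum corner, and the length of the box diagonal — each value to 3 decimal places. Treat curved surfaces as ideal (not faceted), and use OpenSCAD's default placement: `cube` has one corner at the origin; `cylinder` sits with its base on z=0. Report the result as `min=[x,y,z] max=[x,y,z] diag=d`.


A = translate([-3.7, -10.2, -7]) cylinder(h=7.1, r=8.6) → bbox [-12.3,-18.8,-7] .. [4.9,-1.6,0.1]
B = cube([4.5, 6.2, 4.4]) → bbox [0,0,0] .. [4.5,6.2,4.4]
lo = A.lo+B.lo = [-12.3+0, -18.8+0, -7+0] = [-12.300,-18.800,-7.000]
hi = A.hi+B.hi = [4.9+4.5, -1.6+6.2, 0.1+4.4] = [9.400,4.600,4.500]
diag = √(21.7²+23.4²+11.5²) = √1150.7 = 33.922

min=[-12.300,-18.800,-7.000] max=[9.400,4.600,4.500] diag=33.922


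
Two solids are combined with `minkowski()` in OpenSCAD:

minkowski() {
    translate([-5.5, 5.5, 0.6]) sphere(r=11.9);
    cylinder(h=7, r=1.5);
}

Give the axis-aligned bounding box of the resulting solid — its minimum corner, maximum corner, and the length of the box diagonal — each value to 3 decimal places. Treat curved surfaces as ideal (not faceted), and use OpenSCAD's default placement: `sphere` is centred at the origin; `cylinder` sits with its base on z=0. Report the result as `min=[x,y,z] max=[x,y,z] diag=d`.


min=[-18.900,-7.900,-11.300] max=[7.900,18.900,19.500] diag=48.838

A = translate([-5.5, 5.5, 0.6]) sphere(r=11.9) → bbox [-17.4,-6.4,-11.3] .. [6.4,17.4,12.5]
B = cylinder(h=7, r=1.5) → bbox [-1.5,-1.5,0] .. [1.5,1.5,7]
lo = A.lo+B.lo = [-17.4-1.5, -6.4-1.5, -11.3+0] = [-18.900,-7.900,-11.300]
hi = A.hi+B.hi = [6.4+1.5, 17.4+1.5, 12.5+7] = [7.900,18.900,19.500]
diag = √(26.8²+26.8²+30.8²) = √2385.12 = 48.838


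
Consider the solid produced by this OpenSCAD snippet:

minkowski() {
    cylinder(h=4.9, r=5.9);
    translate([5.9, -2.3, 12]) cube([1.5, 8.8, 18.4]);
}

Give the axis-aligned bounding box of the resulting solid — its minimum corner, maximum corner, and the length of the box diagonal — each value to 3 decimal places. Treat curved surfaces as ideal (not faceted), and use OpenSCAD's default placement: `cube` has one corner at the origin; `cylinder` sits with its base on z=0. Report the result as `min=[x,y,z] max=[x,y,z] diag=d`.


A = translate([5.9, -2.3, 12]) cube([1.5, 8.8, 18.4]) → bbox [5.9,-2.3,12] .. [7.4,6.5,30.4]
B = cylinder(h=4.9, r=5.9) → bbox [-5.9,-5.9,0] .. [5.9,5.9,4.9]
lo = A.lo+B.lo = [5.9-5.9, -2.3-5.9, 12+0] = [0.000,-8.200,12.000]
hi = A.hi+B.hi = [7.4+5.9, 6.5+5.9, 30.4+4.9] = [13.300,12.400,35.300]
diag = √(13.3²+20.6²+23.3²) = √1144.14 = 33.825

min=[0.000,-8.200,12.000] max=[13.300,12.400,35.300] diag=33.825


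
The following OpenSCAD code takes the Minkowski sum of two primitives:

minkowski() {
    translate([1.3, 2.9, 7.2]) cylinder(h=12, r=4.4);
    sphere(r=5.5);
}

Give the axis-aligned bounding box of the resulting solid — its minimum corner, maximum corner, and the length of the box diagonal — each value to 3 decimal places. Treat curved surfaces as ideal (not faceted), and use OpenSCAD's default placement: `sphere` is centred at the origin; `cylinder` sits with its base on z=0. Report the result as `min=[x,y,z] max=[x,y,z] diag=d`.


A = translate([1.3, 2.9, 7.2]) cylinder(h=12, r=4.4) → bbox [-3.1,-1.5,7.2] .. [5.7,7.3,19.2]
B = sphere(r=5.5) → bbox [-5.5,-5.5,-5.5] .. [5.5,5.5,5.5]
lo = A.lo+B.lo = [-3.1-5.5, -1.5-5.5, 7.2-5.5] = [-8.600,-7.000,1.700]
hi = A.hi+B.hi = [5.7+5.5, 7.3+5.5, 19.2+5.5] = [11.200,12.800,24.700]
diag = √(19.8²+19.8²+23²) = √1313.08 = 36.236

min=[-8.600,-7.000,1.700] max=[11.200,12.800,24.700] diag=36.236


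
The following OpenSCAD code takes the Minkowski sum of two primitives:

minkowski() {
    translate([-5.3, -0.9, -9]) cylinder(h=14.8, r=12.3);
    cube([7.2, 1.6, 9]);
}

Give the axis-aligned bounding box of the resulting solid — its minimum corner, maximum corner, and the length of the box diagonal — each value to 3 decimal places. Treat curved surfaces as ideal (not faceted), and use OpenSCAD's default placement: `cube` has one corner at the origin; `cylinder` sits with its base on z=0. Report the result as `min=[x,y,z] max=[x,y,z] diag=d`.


min=[-17.600,-13.200,-9.000] max=[14.200,13.000,14.800] diag=47.583

A = translate([-5.3, -0.9, -9]) cylinder(h=14.8, r=12.3) → bbox [-17.6,-13.2,-9] .. [7,11.4,5.8]
B = cube([7.2, 1.6, 9]) → bbox [0,0,0] .. [7.2,1.6,9]
lo = A.lo+B.lo = [-17.6+0, -13.2+0, -9+0] = [-17.600,-13.200,-9.000]
hi = A.hi+B.hi = [7+7.2, 11.4+1.6, 5.8+9] = [14.200,13.000,14.800]
diag = √(31.8²+26.2²+23.8²) = √2264.12 = 47.583


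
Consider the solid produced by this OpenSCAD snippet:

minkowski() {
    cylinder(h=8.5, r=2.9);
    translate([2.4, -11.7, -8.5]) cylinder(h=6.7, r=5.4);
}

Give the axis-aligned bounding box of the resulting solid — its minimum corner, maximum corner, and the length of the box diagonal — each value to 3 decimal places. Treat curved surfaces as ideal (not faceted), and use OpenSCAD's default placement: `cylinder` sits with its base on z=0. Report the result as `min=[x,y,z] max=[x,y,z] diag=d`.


min=[-5.900,-20.000,-8.500] max=[10.700,-3.400,6.700] diag=27.967

A = translate([2.4, -11.7, -8.5]) cylinder(h=6.7, r=5.4) → bbox [-3,-17.1,-8.5] .. [7.8,-6.3,-1.8]
B = cylinder(h=8.5, r=2.9) → bbox [-2.9,-2.9,0] .. [2.9,2.9,8.5]
lo = A.lo+B.lo = [-3-2.9, -17.1-2.9, -8.5+0] = [-5.900,-20.000,-8.500]
hi = A.hi+B.hi = [7.8+2.9, -6.3+2.9, -1.8+8.5] = [10.700,-3.400,6.700]
diag = √(16.6²+16.6²+15.2²) = √782.16 = 27.967


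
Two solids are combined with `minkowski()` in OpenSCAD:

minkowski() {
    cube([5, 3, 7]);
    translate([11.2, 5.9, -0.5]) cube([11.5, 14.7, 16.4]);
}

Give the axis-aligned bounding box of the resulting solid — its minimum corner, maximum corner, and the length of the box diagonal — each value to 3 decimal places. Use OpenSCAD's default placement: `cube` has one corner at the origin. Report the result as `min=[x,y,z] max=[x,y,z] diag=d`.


A = translate([11.2, 5.9, -0.5]) cube([11.5, 14.7, 16.4]) → bbox [11.2,5.9,-0.5] .. [22.7,20.6,15.9]
B = cube([5, 3, 7]) → bbox [0,0,0] .. [5,3,7]
lo = A.lo+B.lo = [11.2+0, 5.9+0, -0.5+0] = [11.200,5.900,-0.500]
hi = A.hi+B.hi = [22.7+5, 20.6+3, 15.9+7] = [27.700,23.600,22.900]
diag = √(16.5²+17.7²+23.4²) = √1133.1 = 33.662

min=[11.200,5.900,-0.500] max=[27.700,23.600,22.900] diag=33.662


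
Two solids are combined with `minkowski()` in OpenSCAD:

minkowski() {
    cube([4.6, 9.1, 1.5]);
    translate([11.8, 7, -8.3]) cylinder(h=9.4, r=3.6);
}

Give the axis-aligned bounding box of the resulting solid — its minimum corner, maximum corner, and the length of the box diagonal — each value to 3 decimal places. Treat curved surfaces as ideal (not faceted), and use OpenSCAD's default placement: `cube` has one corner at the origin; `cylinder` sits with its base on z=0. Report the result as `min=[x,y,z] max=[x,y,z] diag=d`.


min=[8.200,3.400,-8.300] max=[20.000,19.700,2.600] diag=22.885

A = translate([11.8, 7, -8.3]) cylinder(h=9.4, r=3.6) → bbox [8.2,3.4,-8.3] .. [15.4,10.6,1.1]
B = cube([4.6, 9.1, 1.5]) → bbox [0,0,0] .. [4.6,9.1,1.5]
lo = A.lo+B.lo = [8.2+0, 3.4+0, -8.3+0] = [8.200,3.400,-8.300]
hi = A.hi+B.hi = [15.4+4.6, 10.6+9.1, 1.1+1.5] = [20.000,19.700,2.600]
diag = √(11.8²+16.3²+10.9²) = √523.74 = 22.885


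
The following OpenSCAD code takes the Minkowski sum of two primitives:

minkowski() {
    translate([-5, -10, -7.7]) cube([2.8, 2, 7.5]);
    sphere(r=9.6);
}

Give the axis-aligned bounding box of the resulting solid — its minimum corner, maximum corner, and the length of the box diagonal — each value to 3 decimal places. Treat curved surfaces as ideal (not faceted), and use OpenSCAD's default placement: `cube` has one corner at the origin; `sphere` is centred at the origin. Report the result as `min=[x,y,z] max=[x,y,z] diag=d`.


min=[-14.600,-19.600,-17.300] max=[7.400,1.600,9.400] diag=40.575

A = translate([-5, -10, -7.7]) cube([2.8, 2, 7.5]) → bbox [-5,-10,-7.7] .. [-2.2,-8,-0.2]
B = sphere(r=9.6) → bbox [-9.6,-9.6,-9.6] .. [9.6,9.6,9.6]
lo = A.lo+B.lo = [-5-9.6, -10-9.6, -7.7-9.6] = [-14.600,-19.600,-17.300]
hi = A.hi+B.hi = [-2.2+9.6, -8+9.6, -0.2+9.6] = [7.400,1.600,9.400]
diag = √(22²+21.2²+26.7²) = √1646.33 = 40.575


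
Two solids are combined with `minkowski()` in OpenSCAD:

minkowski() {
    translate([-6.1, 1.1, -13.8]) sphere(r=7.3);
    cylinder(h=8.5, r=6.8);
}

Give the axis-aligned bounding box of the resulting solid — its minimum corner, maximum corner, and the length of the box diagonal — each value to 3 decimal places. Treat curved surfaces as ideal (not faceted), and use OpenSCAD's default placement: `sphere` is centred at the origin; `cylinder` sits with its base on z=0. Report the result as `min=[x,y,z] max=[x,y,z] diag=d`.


A = translate([-6.1, 1.1, -13.8]) sphere(r=7.3) → bbox [-13.4,-6.2,-21.1] .. [1.2,8.4,-6.5]
B = cylinder(h=8.5, r=6.8) → bbox [-6.8,-6.8,0] .. [6.8,6.8,8.5]
lo = A.lo+B.lo = [-13.4-6.8, -6.2-6.8, -21.1+0] = [-20.200,-13.000,-21.100]
hi = A.hi+B.hi = [1.2+6.8, 8.4+6.8, -6.5+8.5] = [8.000,15.200,2.000]
diag = √(28.2²+28.2²+23.1²) = √2124.09 = 46.088

min=[-20.200,-13.000,-21.100] max=[8.000,15.200,2.000] diag=46.088


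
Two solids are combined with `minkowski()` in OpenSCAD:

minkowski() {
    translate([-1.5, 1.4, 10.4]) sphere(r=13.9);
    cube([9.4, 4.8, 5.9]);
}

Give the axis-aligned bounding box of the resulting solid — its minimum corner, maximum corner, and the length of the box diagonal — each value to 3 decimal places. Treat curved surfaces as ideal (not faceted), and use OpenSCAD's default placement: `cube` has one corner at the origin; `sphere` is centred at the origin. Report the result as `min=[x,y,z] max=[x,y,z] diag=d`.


A = translate([-1.5, 1.4, 10.4]) sphere(r=13.9) → bbox [-15.4,-12.5,-3.5] .. [12.4,15.3,24.3]
B = cube([9.4, 4.8, 5.9]) → bbox [0,0,0] .. [9.4,4.8,5.9]
lo = A.lo+B.lo = [-15.4+0, -12.5+0, -3.5+0] = [-15.400,-12.500,-3.500]
hi = A.hi+B.hi = [12.4+9.4, 15.3+4.8, 24.3+5.9] = [21.800,20.100,30.200]
diag = √(37.2²+32.6²+33.7²) = √3582.29 = 59.852

min=[-15.400,-12.500,-3.500] max=[21.800,20.100,30.200] diag=59.852


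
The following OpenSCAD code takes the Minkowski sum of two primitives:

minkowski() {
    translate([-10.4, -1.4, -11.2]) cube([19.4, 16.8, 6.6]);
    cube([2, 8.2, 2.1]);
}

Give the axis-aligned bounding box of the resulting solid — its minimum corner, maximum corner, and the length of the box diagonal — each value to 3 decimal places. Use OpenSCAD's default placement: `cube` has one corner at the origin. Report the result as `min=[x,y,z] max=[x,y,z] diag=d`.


A = translate([-10.4, -1.4, -11.2]) cube([19.4, 16.8, 6.6]) → bbox [-10.4,-1.4,-11.2] .. [9,15.4,-4.6]
B = cube([2, 8.2, 2.1]) → bbox [0,0,0] .. [2,8.2,2.1]
lo = A.lo+B.lo = [-10.4+0, -1.4+0, -11.2+0] = [-10.400,-1.400,-11.200]
hi = A.hi+B.hi = [9+2, 15.4+8.2, -4.6+2.1] = [11.000,23.600,-2.500]
diag = √(21.4²+25²+8.7²) = √1158.65 = 34.039

min=[-10.400,-1.400,-11.200] max=[11.000,23.600,-2.500] diag=34.039


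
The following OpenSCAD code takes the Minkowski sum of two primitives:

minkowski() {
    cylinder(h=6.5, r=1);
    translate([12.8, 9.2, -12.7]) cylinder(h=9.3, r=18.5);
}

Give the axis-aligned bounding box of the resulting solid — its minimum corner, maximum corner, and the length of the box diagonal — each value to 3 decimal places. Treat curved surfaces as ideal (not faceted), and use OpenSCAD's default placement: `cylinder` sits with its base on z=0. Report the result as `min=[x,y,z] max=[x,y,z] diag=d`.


A = translate([12.8, 9.2, -12.7]) cylinder(h=9.3, r=18.5) → bbox [-5.7,-9.3,-12.7] .. [31.3,27.7,-3.4]
B = cylinder(h=6.5, r=1) → bbox [-1,-1,0] .. [1,1,6.5]
lo = A.lo+B.lo = [-5.7-1, -9.3-1, -12.7+0] = [-6.700,-10.300,-12.700]
hi = A.hi+B.hi = [31.3+1, 27.7+1, -3.4+6.5] = [32.300,28.700,3.100]
diag = √(39²+39²+15.8²) = √3291.64 = 57.373

min=[-6.700,-10.300,-12.700] max=[32.300,28.700,3.100] diag=57.373


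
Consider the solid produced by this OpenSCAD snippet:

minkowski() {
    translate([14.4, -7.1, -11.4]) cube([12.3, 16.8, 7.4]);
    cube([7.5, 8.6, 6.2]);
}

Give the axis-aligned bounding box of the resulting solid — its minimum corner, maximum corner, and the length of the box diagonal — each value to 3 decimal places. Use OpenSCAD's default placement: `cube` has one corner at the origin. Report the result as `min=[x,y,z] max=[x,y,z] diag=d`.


A = translate([14.4, -7.1, -11.4]) cube([12.3, 16.8, 7.4]) → bbox [14.4,-7.1,-11.4] .. [26.7,9.7,-4]
B = cube([7.5, 8.6, 6.2]) → bbox [0,0,0] .. [7.5,8.6,6.2]
lo = A.lo+B.lo = [14.4+0, -7.1+0, -11.4+0] = [14.400,-7.100,-11.400]
hi = A.hi+B.hi = [26.7+7.5, 9.7+8.6, -4+6.2] = [34.200,18.300,2.200]
diag = √(19.8²+25.4²+13.6²) = √1222.16 = 34.959

min=[14.400,-7.100,-11.400] max=[34.200,18.300,2.200] diag=34.959


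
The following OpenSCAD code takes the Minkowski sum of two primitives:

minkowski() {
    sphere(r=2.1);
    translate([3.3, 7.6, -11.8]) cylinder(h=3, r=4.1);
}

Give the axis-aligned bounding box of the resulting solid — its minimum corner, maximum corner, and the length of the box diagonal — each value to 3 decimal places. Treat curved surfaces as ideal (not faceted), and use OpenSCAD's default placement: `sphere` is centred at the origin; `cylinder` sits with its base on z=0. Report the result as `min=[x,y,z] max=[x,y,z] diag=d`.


min=[-2.900,1.400,-13.900] max=[9.500,13.800,-6.700] diag=18.957

A = translate([3.3, 7.6, -11.8]) cylinder(h=3, r=4.1) → bbox [-0.8,3.5,-11.8] .. [7.4,11.7,-8.8]
B = sphere(r=2.1) → bbox [-2.1,-2.1,-2.1] .. [2.1,2.1,2.1]
lo = A.lo+B.lo = [-0.8-2.1, 3.5-2.1, -11.8-2.1] = [-2.900,1.400,-13.900]
hi = A.hi+B.hi = [7.4+2.1, 11.7+2.1, -8.8+2.1] = [9.500,13.800,-6.700]
diag = √(12.4²+12.4²+7.2²) = √359.36 = 18.957


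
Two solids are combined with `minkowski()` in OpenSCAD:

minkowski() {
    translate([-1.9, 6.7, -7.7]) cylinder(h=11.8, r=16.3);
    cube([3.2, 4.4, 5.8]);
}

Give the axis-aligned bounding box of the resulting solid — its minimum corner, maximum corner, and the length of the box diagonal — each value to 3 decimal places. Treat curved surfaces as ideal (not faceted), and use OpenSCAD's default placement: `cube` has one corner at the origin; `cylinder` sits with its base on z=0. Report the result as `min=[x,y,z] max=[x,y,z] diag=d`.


min=[-18.200,-9.600,-7.700] max=[17.600,27.400,9.900] diag=54.410

A = translate([-1.9, 6.7, -7.7]) cylinder(h=11.8, r=16.3) → bbox [-18.2,-9.6,-7.7] .. [14.4,23,4.1]
B = cube([3.2, 4.4, 5.8]) → bbox [0,0,0] .. [3.2,4.4,5.8]
lo = A.lo+B.lo = [-18.2+0, -9.6+0, -7.7+0] = [-18.200,-9.600,-7.700]
hi = A.hi+B.hi = [14.4+3.2, 23+4.4, 4.1+5.8] = [17.600,27.400,9.900]
diag = √(35.8²+37²+17.6²) = √2960.4 = 54.410


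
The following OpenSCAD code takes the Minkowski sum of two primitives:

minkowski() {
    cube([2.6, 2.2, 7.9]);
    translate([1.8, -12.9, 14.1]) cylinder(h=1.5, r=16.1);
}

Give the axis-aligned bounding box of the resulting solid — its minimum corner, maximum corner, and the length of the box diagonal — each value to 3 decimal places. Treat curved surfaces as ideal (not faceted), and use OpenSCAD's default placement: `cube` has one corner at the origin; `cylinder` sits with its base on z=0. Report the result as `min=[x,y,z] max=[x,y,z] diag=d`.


min=[-14.300,-29.000,14.100] max=[20.500,5.400,23.500] diag=49.827

A = translate([1.8, -12.9, 14.1]) cylinder(h=1.5, r=16.1) → bbox [-14.3,-29,14.1] .. [17.9,3.2,15.6]
B = cube([2.6, 2.2, 7.9]) → bbox [0,0,0] .. [2.6,2.2,7.9]
lo = A.lo+B.lo = [-14.3+0, -29+0, 14.1+0] = [-14.300,-29.000,14.100]
hi = A.hi+B.hi = [17.9+2.6, 3.2+2.2, 15.6+7.9] = [20.500,5.400,23.500]
diag = √(34.8²+34.4²+9.4²) = √2482.76 = 49.827


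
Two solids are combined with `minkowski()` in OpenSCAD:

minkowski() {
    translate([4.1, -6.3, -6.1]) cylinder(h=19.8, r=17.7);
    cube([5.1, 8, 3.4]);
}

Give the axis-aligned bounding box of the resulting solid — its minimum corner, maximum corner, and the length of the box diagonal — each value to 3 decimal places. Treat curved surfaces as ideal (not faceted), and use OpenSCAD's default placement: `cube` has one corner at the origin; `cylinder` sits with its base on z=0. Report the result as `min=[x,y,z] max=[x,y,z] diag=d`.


min=[-13.600,-24.000,-6.100] max=[26.900,19.400,17.100] diag=63.734

A = translate([4.1, -6.3, -6.1]) cylinder(h=19.8, r=17.7) → bbox [-13.6,-24,-6.1] .. [21.8,11.4,13.7]
B = cube([5.1, 8, 3.4]) → bbox [0,0,0] .. [5.1,8,3.4]
lo = A.lo+B.lo = [-13.6+0, -24+0, -6.1+0] = [-13.600,-24.000,-6.100]
hi = A.hi+B.hi = [21.8+5.1, 11.4+8, 13.7+3.4] = [26.900,19.400,17.100]
diag = √(40.5²+43.4²+23.2²) = √4062.05 = 63.734
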